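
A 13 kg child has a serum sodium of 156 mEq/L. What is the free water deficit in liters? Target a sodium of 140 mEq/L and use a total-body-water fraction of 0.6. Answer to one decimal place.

0.9 L

TBW = 0.6 · 13 = 7.8 L
Free water deficit = TBW · (Na/140 − 1)
= 7.8 · (156/140 − 1)
= 7.8 · 0.1143
= 0.89 L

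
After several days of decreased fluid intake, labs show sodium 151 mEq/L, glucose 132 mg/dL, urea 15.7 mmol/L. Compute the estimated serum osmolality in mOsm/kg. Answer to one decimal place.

Calculated osmolality = 2·Na + glucose/18 + urea
= 2·151 + 132/18 + 15.7
= 302 + 7.33 + 15.70
= 325.03 mOsm/kg

325.0 mOsm/kg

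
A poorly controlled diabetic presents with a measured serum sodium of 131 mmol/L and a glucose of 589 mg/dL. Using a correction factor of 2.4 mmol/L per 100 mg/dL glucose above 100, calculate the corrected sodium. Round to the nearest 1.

Corrected Na = measured Na + 2.4 · (glucose − 100)/100
= 131 + 2.4 · (589 − 100)/100
= 131 + 11.7
= 142.7 mmol/L

143 mmol/L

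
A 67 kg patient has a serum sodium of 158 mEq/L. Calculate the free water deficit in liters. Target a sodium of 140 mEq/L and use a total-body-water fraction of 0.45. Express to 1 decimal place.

3.9 L

TBW = 0.45 · 67 = 30.15 L
Free water deficit = TBW · (Na/140 − 1)
= 30.15 · (158/140 − 1)
= 30.15 · 0.1286
= 3.88 L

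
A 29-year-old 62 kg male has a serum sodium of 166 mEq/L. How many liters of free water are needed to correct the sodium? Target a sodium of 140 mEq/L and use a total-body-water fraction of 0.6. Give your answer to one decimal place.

TBW = 0.6 · 62 = 37.2 L
Free water deficit = TBW · (Na/140 − 1)
= 37.2 · (166/140 − 1)
= 37.2 · 0.1857
= 6.91 L

6.9 L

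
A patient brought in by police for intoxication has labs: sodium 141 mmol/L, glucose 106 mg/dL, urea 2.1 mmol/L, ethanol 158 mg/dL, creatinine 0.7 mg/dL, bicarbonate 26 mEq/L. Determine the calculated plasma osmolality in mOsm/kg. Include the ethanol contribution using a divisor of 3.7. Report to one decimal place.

Calculated osmolality = 2·Na + glucose/18 + urea + ethanol/3.7
= 2·141 + 106/18 + 2.1 + 158/3.7
= 282 + 5.89 + 2.10 + 42.70
= 332.69 mOsm/kg

332.7 mOsm/kg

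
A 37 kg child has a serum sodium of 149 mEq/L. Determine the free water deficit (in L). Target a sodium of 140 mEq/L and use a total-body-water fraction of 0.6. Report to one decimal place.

TBW = 0.6 · 37 = 22.2 L
Free water deficit = TBW · (Na/140 − 1)
= 22.2 · (149/140 − 1)
= 22.2 · 0.0643
= 1.43 L

1.4 L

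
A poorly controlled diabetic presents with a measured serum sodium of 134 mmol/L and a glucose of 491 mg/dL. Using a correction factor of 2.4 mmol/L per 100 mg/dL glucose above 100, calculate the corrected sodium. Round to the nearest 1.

143 mmol/L

Corrected Na = measured Na + 2.4 · (glucose − 100)/100
= 134 + 2.4 · (491 − 100)/100
= 134 + 9.4
= 143.4 mmol/L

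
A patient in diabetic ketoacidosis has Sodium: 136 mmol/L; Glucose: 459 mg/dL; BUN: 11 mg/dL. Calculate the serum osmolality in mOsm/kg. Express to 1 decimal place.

Calculated osmolality = 2·Na + glucose/18 + BUN/2.8
= 2·136 + 459/18 + 11/2.8
= 272 + 25.50 + 3.93
= 301.43 mOsm/kg

301.4 mOsm/kg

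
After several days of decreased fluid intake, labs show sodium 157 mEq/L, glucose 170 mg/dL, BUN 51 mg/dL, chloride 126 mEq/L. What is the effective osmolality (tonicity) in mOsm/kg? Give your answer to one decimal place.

323.4 mOsm/kg

Effective osmolality excludes urea (freely permeant across cell membranes):
2·Na + glucose/18
= 2·157 + 170/18
= 314 + 9.44
= 323.44 mOsm/kg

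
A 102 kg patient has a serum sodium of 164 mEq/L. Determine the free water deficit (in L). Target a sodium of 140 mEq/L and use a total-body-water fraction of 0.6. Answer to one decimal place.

10.5 L

TBW = 0.6 · 102 = 61.2 L
Free water deficit = TBW · (Na/140 − 1)
= 61.2 · (164/140 − 1)
= 61.2 · 0.1714
= 10.49 L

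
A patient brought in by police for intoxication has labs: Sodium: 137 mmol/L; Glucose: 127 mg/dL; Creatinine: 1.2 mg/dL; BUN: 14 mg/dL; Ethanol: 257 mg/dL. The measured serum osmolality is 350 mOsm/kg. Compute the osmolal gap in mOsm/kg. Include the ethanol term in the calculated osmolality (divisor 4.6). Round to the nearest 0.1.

Calculated osmolality = 2·Na + glucose/18 + BUN/2.8 + ethanol/4.6
= 2·137 + 127/18 + 14/2.8 + 257/4.6
= 274 + 7.06 + 5 + 55.87
= 341.93 mOsm/kg ≈ 341.9 mOsm/kg
Osmolar gap = measured − calculated = 350 − 341.9 = 8.1 mOsm/kg

8.1 mOsm/kg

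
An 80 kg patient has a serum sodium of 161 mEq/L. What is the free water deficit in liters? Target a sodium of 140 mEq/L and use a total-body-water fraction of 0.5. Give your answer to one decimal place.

TBW = 0.5 · 80 = 40 L
Free water deficit = TBW · (Na/140 − 1)
= 40 · (161/140 − 1)
= 40 · 0.15
= 6 L

6.0 L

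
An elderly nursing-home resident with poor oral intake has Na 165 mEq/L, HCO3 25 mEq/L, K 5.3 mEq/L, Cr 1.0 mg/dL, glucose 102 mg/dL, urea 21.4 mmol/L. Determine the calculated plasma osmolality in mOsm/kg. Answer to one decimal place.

357.1 mOsm/kg

Calculated osmolality = 2·Na + glucose/18 + urea
= 2·165 + 102/18 + 21.4
= 330 + 5.67 + 21.40
= 357.07 mOsm/kg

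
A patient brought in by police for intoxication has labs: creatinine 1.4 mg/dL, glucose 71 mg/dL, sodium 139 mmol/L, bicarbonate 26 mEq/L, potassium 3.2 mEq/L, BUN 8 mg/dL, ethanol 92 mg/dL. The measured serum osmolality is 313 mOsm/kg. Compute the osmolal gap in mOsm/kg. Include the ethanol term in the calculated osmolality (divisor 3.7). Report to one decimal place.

3.3 mOsm/kg

Calculated osmolality = 2·Na + glucose/18 + BUN/2.8 + ethanol/3.7
= 2·139 + 71/18 + 8/2.8 + 92/3.7
= 278 + 3.94 + 2.86 + 24.86
= 309.66 mOsm/kg ≈ 309.7 mOsm/kg
Osmolar gap = measured − calculated = 313 − 309.7 = 3.3 mOsm/kg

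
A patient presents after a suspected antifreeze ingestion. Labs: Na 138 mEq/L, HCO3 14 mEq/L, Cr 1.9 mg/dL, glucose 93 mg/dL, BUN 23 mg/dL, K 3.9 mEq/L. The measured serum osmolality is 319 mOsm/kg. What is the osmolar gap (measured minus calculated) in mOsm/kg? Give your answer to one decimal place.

Calculated osmolality = 2·Na + glucose/18 + BUN/2.8
= 2·138 + 93/18 + 23/2.8
= 276 + 5.17 + 8.21
= 289.38 mOsm/kg ≈ 289.4 mOsm/kg
Osmolar gap = measured − calculated = 319 − 289.4 = 29.6 mOsm/kg

29.6 mOsm/kg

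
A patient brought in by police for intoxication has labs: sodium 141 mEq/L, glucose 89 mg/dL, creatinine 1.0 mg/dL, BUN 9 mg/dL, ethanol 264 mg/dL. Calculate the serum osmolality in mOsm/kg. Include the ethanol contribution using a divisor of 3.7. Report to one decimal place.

Calculated osmolality = 2·Na + glucose/18 + BUN/2.8 + ethanol/3.7
= 2·141 + 89/18 + 9/2.8 + 264/3.7
= 282 + 4.94 + 3.21 + 71.35
= 361.5 mOsm/kg

361.5 mOsm/kg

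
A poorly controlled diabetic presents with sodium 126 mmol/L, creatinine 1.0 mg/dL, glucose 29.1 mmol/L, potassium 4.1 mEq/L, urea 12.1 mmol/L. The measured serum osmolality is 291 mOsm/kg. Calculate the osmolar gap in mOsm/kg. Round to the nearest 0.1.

-2.2 mOsm/kg

Calculated osmolality = 2·Na + glucose + urea
= 2·126 + 29.1 + 12.1
= 252 + 29.10 + 12.10
= 293.2 mOsm/kg ≈ 293.2 mOsm/kg
Osmolar gap = measured − calculated = 291 − 293.2 = -2.2 mOsm/kg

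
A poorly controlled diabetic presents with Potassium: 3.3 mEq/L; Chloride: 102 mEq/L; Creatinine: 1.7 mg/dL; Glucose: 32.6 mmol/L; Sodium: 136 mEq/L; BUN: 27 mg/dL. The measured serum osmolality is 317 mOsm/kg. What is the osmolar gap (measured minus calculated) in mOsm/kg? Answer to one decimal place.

2.8 mOsm/kg

Calculated osmolality = 2·Na + glucose + BUN/2.8
= 2·136 + 32.6 + 27/2.8
= 272 + 32.60 + 9.64
= 314.24 mOsm/kg ≈ 314.2 mOsm/kg
Osmolar gap = measured − calculated = 317 − 314.2 = 2.8 mOsm/kg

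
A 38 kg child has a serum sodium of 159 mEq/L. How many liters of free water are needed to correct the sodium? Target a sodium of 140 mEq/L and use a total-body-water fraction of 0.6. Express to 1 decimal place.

3.1 L

TBW = 0.6 · 38 = 22.8 L
Free water deficit = TBW · (Na/140 − 1)
= 22.8 · (159/140 − 1)
= 22.8 · 0.1357
= 3.09 L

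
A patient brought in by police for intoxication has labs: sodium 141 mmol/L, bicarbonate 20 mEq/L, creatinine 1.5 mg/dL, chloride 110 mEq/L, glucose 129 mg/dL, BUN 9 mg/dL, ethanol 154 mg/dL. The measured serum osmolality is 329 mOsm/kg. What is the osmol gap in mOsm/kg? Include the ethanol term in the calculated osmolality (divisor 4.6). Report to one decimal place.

Calculated osmolality = 2·Na + glucose/18 + BUN/2.8 + ethanol/4.6
= 2·141 + 129/18 + 9/2.8 + 154/4.6
= 282 + 7.17 + 3.21 + 33.48
= 325.86 mOsm/kg ≈ 325.9 mOsm/kg
Osmolar gap = measured − calculated = 329 − 325.9 = 3.1 mOsm/kg

3.1 mOsm/kg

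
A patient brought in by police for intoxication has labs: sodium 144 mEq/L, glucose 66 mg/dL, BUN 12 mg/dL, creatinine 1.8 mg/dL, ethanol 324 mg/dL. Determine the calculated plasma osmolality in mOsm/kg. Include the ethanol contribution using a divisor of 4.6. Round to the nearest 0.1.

Calculated osmolality = 2·Na + glucose/18 + BUN/2.8 + ethanol/4.6
= 2·144 + 66/18 + 12/2.8 + 324/4.6
= 288 + 3.67 + 4.29 + 70.43
= 366.39 mOsm/kg

366.4 mOsm/kg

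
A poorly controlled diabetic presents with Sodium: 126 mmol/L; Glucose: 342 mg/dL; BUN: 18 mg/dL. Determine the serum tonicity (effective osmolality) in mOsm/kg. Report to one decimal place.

271.0 mOsm/kg

Effective osmolality excludes urea (freely permeant across cell membranes):
2·Na + glucose/18
= 2·126 + 342/18
= 252 + 19
= 271 mOsm/kg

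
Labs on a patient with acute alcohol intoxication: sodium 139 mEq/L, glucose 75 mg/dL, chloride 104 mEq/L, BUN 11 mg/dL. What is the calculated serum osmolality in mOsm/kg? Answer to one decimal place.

286.1 mOsm/kg

Calculated osmolality = 2·Na + glucose/18 + BUN/2.8
= 2·139 + 75/18 + 11/2.8
= 278 + 4.17 + 3.93
= 286.1 mOsm/kg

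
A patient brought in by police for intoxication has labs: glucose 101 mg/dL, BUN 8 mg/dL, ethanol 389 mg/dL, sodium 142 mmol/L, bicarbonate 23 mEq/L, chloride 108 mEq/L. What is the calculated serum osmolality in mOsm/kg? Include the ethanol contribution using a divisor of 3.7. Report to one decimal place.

Calculated osmolality = 2·Na + glucose/18 + BUN/2.8 + ethanol/3.7
= 2·142 + 101/18 + 8/2.8 + 389/3.7
= 284 + 5.61 + 2.86 + 105.14
= 397.61 mOsm/kg

397.6 mOsm/kg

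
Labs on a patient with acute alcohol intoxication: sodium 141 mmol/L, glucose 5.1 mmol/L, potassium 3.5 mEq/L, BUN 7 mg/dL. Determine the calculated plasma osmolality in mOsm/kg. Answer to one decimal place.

289.6 mOsm/kg

Calculated osmolality = 2·Na + glucose + BUN/2.8
= 2·141 + 5.1 + 7/2.8
= 282 + 5.10 + 2.50
= 289.6 mOsm/kg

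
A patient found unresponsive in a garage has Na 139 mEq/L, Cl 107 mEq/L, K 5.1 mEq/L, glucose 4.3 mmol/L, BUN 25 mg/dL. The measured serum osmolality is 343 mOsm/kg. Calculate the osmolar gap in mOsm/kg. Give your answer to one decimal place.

Calculated osmolality = 2·Na + glucose + BUN/2.8
= 2·139 + 4.3 + 25/2.8
= 278 + 4.30 + 8.93
= 291.23 mOsm/kg ≈ 291.2 mOsm/kg
Osmolar gap = measured − calculated = 343 − 291.2 = 51.8 mOsm/kg

51.8 mOsm/kg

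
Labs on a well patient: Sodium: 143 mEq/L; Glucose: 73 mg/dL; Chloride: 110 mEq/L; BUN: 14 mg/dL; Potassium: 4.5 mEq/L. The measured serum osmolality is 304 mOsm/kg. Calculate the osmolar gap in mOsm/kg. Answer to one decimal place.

8.9 mOsm/kg

Calculated osmolality = 2·Na + glucose/18 + BUN/2.8
= 2·143 + 73/18 + 14/2.8
= 286 + 4.06 + 5
= 295.06 mOsm/kg ≈ 295.1 mOsm/kg
Osmolar gap = measured − calculated = 304 − 295.1 = 8.9 mOsm/kg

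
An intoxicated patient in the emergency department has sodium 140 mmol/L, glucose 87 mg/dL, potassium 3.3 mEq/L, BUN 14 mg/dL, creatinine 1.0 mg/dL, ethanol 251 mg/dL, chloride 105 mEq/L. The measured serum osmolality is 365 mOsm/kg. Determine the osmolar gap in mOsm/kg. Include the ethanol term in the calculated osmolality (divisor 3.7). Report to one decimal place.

7.3 mOsm/kg

Calculated osmolality = 2·Na + glucose/18 + BUN/2.8 + ethanol/3.7
= 2·140 + 87/18 + 14/2.8 + 251/3.7
= 280 + 4.83 + 5 + 67.84
= 357.67 mOsm/kg ≈ 357.7 mOsm/kg
Osmolar gap = measured − calculated = 365 − 357.7 = 7.3 mOsm/kg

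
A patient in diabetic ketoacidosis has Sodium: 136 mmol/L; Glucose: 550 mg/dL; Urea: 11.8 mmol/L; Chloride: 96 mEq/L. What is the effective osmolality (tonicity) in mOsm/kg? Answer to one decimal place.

Effective osmolality excludes urea (freely permeant across cell membranes):
2·Na + glucose/18
= 2·136 + 550/18
= 272 + 30.56
= 302.56 mOsm/kg

302.6 mOsm/kg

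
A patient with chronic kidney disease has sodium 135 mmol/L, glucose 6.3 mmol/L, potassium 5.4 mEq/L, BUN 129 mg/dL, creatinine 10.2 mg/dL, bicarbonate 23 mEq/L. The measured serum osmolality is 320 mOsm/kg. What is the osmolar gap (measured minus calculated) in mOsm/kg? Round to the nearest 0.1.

Calculated osmolality = 2·Na + glucose + BUN/2.8
= 2·135 + 6.3 + 129/2.8
= 270 + 6.30 + 46.07
= 322.37 mOsm/kg ≈ 322.4 mOsm/kg
Osmolar gap = measured − calculated = 320 − 322.4 = -2.4 mOsm/kg

-2.4 mOsm/kg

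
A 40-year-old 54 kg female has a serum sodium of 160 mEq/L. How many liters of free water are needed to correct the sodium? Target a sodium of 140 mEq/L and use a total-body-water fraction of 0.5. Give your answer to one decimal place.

3.9 L

TBW = 0.5 · 54 = 27 L
Free water deficit = TBW · (Na/140 − 1)
= 27 · (160/140 − 1)
= 27 · 0.1429
= 3.86 L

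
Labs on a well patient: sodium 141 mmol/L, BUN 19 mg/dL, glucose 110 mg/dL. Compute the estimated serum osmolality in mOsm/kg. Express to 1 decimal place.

Calculated osmolality = 2·Na + glucose/18 + BUN/2.8
= 2·141 + 110/18 + 19/2.8
= 282 + 6.11 + 6.79
= 294.9 mOsm/kg

294.9 mOsm/kg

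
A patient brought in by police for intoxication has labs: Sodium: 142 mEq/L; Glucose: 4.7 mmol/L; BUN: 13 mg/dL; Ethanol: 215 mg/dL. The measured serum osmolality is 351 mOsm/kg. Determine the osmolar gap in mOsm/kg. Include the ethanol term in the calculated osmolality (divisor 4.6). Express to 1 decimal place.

10.9 mOsm/kg

Calculated osmolality = 2·Na + glucose + BUN/2.8 + ethanol/4.6
= 2·142 + 4.7 + 13/2.8 + 215/4.6
= 284 + 4.70 + 4.64 + 46.74
= 340.08 mOsm/kg ≈ 340.1 mOsm/kg
Osmolar gap = measured − calculated = 351 − 340.1 = 10.9 mOsm/kg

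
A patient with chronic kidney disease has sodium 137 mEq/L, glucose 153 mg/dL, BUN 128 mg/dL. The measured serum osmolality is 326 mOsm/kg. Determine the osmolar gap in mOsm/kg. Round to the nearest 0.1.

-2.2 mOsm/kg

Calculated osmolality = 2·Na + glucose/18 + BUN/2.8
= 2·137 + 153/18 + 128/2.8
= 274 + 8.50 + 45.71
= 328.21 mOsm/kg ≈ 328.2 mOsm/kg
Osmolar gap = measured − calculated = 326 − 328.2 = -2.2 mOsm/kg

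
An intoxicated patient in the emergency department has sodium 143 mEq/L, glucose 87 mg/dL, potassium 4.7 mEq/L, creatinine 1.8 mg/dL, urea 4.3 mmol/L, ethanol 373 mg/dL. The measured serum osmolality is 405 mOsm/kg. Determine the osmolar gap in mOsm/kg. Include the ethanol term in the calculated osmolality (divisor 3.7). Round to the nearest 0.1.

Calculated osmolality = 2·Na + glucose/18 + urea + ethanol/3.7
= 2·143 + 87/18 + 4.3 + 373/3.7
= 286 + 4.83 + 4.30 + 100.81
= 395.94 mOsm/kg ≈ 395.9 mOsm/kg
Osmolar gap = measured − calculated = 405 − 395.9 = 9.1 mOsm/kg

9.1 mOsm/kg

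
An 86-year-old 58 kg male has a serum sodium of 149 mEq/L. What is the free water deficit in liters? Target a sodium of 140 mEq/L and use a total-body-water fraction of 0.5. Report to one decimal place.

1.9 L

TBW = 0.5 · 58 = 29 L
Free water deficit = TBW · (Na/140 − 1)
= 29 · (149/140 − 1)
= 29 · 0.0643
= 1.86 L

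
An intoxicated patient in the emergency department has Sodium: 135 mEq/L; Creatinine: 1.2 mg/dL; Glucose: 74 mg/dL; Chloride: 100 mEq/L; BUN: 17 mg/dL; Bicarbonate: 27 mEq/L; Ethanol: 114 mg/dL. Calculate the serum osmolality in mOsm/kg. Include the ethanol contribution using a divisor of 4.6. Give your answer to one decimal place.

Calculated osmolality = 2·Na + glucose/18 + BUN/2.8 + ethanol/4.6
= 2·135 + 74/18 + 17/2.8 + 114/4.6
= 270 + 4.11 + 6.07 + 24.78
= 304.96 mOsm/kg

305.0 mOsm/kg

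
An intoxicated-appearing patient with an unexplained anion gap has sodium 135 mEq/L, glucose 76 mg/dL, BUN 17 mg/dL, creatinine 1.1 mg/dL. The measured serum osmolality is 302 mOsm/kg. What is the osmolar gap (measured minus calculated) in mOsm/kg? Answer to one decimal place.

21.7 mOsm/kg

Calculated osmolality = 2·Na + glucose/18 + BUN/2.8
= 2·135 + 76/18 + 17/2.8
= 270 + 4.22 + 6.07
= 280.29 mOsm/kg ≈ 280.3 mOsm/kg
Osmolar gap = measured − calculated = 302 − 280.3 = 21.7 mOsm/kg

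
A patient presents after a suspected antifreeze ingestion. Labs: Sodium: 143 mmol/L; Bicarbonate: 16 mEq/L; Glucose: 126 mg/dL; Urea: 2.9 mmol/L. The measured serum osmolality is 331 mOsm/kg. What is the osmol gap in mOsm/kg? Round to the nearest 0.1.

35.1 mOsm/kg

Calculated osmolality = 2·Na + glucose/18 + urea
= 2·143 + 126/18 + 2.9
= 286 + 7 + 2.90
= 295.9 mOsm/kg ≈ 295.9 mOsm/kg
Osmolar gap = measured − calculated = 331 − 295.9 = 35.1 mOsm/kg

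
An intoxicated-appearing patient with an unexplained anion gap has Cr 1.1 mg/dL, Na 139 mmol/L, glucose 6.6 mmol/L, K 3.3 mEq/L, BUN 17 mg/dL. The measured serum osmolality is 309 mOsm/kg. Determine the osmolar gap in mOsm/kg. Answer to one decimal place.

18.3 mOsm/kg

Calculated osmolality = 2·Na + glucose + BUN/2.8
= 2·139 + 6.6 + 17/2.8
= 278 + 6.60 + 6.07
= 290.67 mOsm/kg ≈ 290.7 mOsm/kg
Osmolar gap = measured − calculated = 309 − 290.7 = 18.3 mOsm/kg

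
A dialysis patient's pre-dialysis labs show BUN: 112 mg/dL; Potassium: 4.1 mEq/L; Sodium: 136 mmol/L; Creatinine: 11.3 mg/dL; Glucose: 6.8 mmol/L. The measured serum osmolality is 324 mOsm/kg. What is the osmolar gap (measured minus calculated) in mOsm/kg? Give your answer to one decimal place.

5.2 mOsm/kg

Calculated osmolality = 2·Na + glucose + BUN/2.8
= 2·136 + 6.8 + 112/2.8
= 272 + 6.80 + 40
= 318.8 mOsm/kg ≈ 318.8 mOsm/kg
Osmolar gap = measured − calculated = 324 − 318.8 = 5.2 mOsm/kg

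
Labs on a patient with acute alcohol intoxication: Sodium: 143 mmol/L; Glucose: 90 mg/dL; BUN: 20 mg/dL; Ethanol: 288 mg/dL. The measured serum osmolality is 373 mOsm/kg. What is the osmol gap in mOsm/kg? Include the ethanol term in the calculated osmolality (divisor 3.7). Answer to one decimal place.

-3.0 mOsm/kg

Calculated osmolality = 2·Na + glucose/18 + BUN/2.8 + ethanol/3.7
= 2·143 + 90/18 + 20/2.8 + 288/3.7
= 286 + 5 + 7.14 + 77.84
= 375.98 mOsm/kg ≈ 376.0 mOsm/kg
Osmolar gap = measured − calculated = 373 − 376.0 = -3.0 mOsm/kg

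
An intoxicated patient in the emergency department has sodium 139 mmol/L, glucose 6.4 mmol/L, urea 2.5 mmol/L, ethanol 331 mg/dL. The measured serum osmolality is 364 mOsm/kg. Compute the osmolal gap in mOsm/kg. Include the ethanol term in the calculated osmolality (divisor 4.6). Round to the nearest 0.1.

Calculated osmolality = 2·Na + glucose + urea + ethanol/4.6
= 2·139 + 6.4 + 2.5 + 331/4.6
= 278 + 6.40 + 2.50 + 71.96
= 358.86 mOsm/kg ≈ 358.9 mOsm/kg
Osmolar gap = measured − calculated = 364 − 358.9 = 5.1 mOsm/kg

5.1 mOsm/kg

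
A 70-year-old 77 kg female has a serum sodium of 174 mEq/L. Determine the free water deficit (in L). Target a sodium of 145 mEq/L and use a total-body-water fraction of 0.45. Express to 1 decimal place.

6.9 L

TBW = 0.45 · 77 = 34.65 L
Free water deficit = TBW · (Na/145 − 1)
= 34.65 · (174/145 − 1)
= 34.65 · 0.2
= 6.93 L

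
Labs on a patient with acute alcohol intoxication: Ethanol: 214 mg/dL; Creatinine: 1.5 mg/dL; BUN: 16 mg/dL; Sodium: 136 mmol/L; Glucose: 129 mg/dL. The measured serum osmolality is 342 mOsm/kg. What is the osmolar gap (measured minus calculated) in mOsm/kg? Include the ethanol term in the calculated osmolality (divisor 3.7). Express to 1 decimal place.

Calculated osmolality = 2·Na + glucose/18 + BUN/2.8 + ethanol/3.7
= 2·136 + 129/18 + 16/2.8 + 214/3.7
= 272 + 7.17 + 5.71 + 57.84
= 342.72 mOsm/kg ≈ 342.7 mOsm/kg
Osmolar gap = measured − calculated = 342 − 342.7 = -0.7 mOsm/kg

-0.7 mOsm/kg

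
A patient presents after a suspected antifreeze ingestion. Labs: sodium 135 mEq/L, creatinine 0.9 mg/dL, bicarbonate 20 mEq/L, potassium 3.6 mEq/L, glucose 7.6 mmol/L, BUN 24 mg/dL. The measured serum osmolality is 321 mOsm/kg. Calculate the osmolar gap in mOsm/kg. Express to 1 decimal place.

34.8 mOsm/kg

Calculated osmolality = 2·Na + glucose + BUN/2.8
= 2·135 + 7.6 + 24/2.8
= 270 + 7.60 + 8.57
= 286.17 mOsm/kg ≈ 286.2 mOsm/kg
Osmolar gap = measured − calculated = 321 − 286.2 = 34.8 mOsm/kg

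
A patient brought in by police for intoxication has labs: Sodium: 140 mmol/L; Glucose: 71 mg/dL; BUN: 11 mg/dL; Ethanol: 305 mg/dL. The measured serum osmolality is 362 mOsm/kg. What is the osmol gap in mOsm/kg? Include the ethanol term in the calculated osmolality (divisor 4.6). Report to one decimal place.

Calculated osmolality = 2·Na + glucose/18 + BUN/2.8 + ethanol/4.6
= 2·140 + 71/18 + 11/2.8 + 305/4.6
= 280 + 3.94 + 3.93 + 66.30
= 354.17 mOsm/kg ≈ 354.2 mOsm/kg
Osmolar gap = measured − calculated = 362 − 354.2 = 7.8 mOsm/kg

7.8 mOsm/kg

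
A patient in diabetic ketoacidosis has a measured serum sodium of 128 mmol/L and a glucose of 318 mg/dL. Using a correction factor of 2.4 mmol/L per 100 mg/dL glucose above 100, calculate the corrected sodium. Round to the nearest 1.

Corrected Na = measured Na + 2.4 · (glucose − 100)/100
= 128 + 2.4 · (318 − 100)/100
= 128 + 5.2
= 133.2 mmol/L

133 mmol/L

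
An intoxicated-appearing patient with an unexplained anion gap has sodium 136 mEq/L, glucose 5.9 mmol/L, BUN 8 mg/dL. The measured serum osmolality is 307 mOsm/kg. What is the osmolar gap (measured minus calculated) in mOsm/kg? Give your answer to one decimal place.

Calculated osmolality = 2·Na + glucose + BUN/2.8
= 2·136 + 5.9 + 8/2.8
= 272 + 5.90 + 2.86
= 280.76 mOsm/kg ≈ 280.8 mOsm/kg
Osmolar gap = measured − calculated = 307 − 280.8 = 26.2 mOsm/kg

26.2 mOsm/kg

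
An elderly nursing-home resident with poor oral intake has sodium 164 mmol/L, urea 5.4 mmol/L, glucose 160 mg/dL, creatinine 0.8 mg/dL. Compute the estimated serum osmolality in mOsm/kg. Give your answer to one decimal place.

Calculated osmolality = 2·Na + glucose/18 + urea
= 2·164 + 160/18 + 5.4
= 328 + 8.89 + 5.40
= 342.29 mOsm/kg

342.3 mOsm/kg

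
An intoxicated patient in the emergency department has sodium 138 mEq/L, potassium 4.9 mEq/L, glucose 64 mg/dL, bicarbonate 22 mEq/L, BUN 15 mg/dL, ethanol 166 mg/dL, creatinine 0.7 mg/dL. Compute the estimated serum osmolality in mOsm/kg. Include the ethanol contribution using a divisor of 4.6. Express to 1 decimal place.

Calculated osmolality = 2·Na + glucose/18 + BUN/2.8 + ethanol/4.6
= 2·138 + 64/18 + 15/2.8 + 166/4.6
= 276 + 3.56 + 5.36 + 36.09
= 321.01 mOsm/kg

321.0 mOsm/kg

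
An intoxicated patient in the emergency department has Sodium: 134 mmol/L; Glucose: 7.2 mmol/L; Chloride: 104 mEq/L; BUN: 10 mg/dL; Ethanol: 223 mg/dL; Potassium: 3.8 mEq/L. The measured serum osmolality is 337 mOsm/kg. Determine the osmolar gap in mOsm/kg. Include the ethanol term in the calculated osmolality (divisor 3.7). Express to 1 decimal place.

Calculated osmolality = 2·Na + glucose + BUN/2.8 + ethanol/3.7
= 2·134 + 7.2 + 10/2.8 + 223/3.7
= 268 + 7.20 + 3.57 + 60.27
= 339.04 mOsm/kg ≈ 339.0 mOsm/kg
Osmolar gap = measured − calculated = 337 − 339.0 = -2.0 mOsm/kg

-2.0 mOsm/kg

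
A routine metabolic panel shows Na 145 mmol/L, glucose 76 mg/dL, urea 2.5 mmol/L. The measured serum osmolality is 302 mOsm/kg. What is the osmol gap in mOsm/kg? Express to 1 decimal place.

Calculated osmolality = 2·Na + glucose/18 + urea
= 2·145 + 76/18 + 2.5
= 290 + 4.22 + 2.50
= 296.72 mOsm/kg ≈ 296.7 mOsm/kg
Osmolar gap = measured − calculated = 302 − 296.7 = 5.3 mOsm/kg

5.3 mOsm/kg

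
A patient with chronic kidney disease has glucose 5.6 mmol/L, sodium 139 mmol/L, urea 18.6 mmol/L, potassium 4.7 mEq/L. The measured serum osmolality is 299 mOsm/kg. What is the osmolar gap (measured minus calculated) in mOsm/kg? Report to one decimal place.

Calculated osmolality = 2·Na + glucose + urea
= 2·139 + 5.6 + 18.6
= 278 + 5.60 + 18.60
= 302.2 mOsm/kg ≈ 302.2 mOsm/kg
Osmolar gap = measured − calculated = 299 − 302.2 = -3.2 mOsm/kg

-3.2 mOsm/kg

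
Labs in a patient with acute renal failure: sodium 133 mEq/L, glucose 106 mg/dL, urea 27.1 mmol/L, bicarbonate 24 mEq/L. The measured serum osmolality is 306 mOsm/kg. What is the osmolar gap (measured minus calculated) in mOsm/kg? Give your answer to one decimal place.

Calculated osmolality = 2·Na + glucose/18 + urea
= 2·133 + 106/18 + 27.1
= 266 + 5.89 + 27.10
= 298.99 mOsm/kg ≈ 299.0 mOsm/kg
Osmolar gap = measured − calculated = 306 − 299.0 = 7.0 mOsm/kg

7.0 mOsm/kg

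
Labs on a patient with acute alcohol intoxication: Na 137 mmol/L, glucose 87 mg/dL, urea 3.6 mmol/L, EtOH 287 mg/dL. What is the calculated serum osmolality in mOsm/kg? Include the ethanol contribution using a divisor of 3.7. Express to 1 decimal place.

360.0 mOsm/kg

Calculated osmolality = 2·Na + glucose/18 + urea + ethanol/3.7
= 2·137 + 87/18 + 3.6 + 287/3.7
= 274 + 4.83 + 3.60 + 77.57
= 360 mOsm/kg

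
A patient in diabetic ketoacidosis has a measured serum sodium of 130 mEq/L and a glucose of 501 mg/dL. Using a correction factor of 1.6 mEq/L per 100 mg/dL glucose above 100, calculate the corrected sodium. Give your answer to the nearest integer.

136 mEq/L

Corrected Na = measured Na + 1.6 · (glucose − 100)/100
= 130 + 1.6 · (501 − 100)/100
= 130 + 6.4
= 136.4 mEq/L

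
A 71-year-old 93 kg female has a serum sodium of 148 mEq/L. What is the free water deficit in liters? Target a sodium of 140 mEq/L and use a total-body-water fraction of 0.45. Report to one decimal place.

2.4 L

TBW = 0.45 · 93 = 41.85 L
Free water deficit = TBW · (Na/140 − 1)
= 41.85 · (148/140 − 1)
= 41.85 · 0.0571
= 2.39 L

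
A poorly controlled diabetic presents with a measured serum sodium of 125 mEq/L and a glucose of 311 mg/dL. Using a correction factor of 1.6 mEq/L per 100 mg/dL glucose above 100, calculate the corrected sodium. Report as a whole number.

128 mEq/L

Corrected Na = measured Na + 1.6 · (glucose − 100)/100
= 125 + 1.6 · (311 − 100)/100
= 125 + 3.4
= 128.4 mEq/L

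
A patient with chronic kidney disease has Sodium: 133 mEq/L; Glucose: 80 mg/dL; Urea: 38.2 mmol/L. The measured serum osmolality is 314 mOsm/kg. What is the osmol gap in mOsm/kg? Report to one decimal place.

5.4 mOsm/kg

Calculated osmolality = 2·Na + glucose/18 + urea
= 2·133 + 80/18 + 38.2
= 266 + 4.44 + 38.20
= 308.64 mOsm/kg ≈ 308.6 mOsm/kg
Osmolar gap = measured − calculated = 314 − 308.6 = 5.4 mOsm/kg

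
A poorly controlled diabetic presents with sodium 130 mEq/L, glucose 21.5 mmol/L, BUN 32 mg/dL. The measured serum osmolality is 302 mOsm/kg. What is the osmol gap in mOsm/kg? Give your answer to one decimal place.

9.1 mOsm/kg

Calculated osmolality = 2·Na + glucose + BUN/2.8
= 2·130 + 21.5 + 32/2.8
= 260 + 21.50 + 11.43
= 292.93 mOsm/kg ≈ 292.9 mOsm/kg
Osmolar gap = measured − calculated = 302 − 292.9 = 9.1 mOsm/kg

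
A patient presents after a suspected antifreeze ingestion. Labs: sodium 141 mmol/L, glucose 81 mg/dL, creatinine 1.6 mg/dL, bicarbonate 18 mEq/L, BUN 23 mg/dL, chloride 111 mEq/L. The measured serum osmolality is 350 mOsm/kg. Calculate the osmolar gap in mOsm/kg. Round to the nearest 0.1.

55.3 mOsm/kg

Calculated osmolality = 2·Na + glucose/18 + BUN/2.8
= 2·141 + 81/18 + 23/2.8
= 282 + 4.50 + 8.21
= 294.71 mOsm/kg ≈ 294.7 mOsm/kg
Osmolar gap = measured − calculated = 350 − 294.7 = 55.3 mOsm/kg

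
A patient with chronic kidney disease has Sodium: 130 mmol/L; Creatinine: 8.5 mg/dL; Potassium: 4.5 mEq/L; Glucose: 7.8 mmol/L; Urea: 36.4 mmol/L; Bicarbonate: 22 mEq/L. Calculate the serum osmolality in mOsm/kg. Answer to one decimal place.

Calculated osmolality = 2·Na + glucose + urea
= 2·130 + 7.8 + 36.4
= 260 + 7.80 + 36.40
= 304.2 mOsm/kg

304.2 mOsm/kg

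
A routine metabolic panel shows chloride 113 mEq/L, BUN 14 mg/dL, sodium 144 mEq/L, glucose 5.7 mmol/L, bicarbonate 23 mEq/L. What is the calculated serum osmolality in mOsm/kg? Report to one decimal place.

298.7 mOsm/kg

Calculated osmolality = 2·Na + glucose + BUN/2.8
= 2·144 + 5.7 + 14/2.8
= 288 + 5.70 + 5
= 298.7 mOsm/kg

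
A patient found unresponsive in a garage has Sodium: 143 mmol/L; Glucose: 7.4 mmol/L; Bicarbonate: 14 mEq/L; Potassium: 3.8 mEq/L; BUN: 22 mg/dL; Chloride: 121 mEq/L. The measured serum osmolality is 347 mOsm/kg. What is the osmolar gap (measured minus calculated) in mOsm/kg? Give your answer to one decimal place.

Calculated osmolality = 2·Na + glucose + BUN/2.8
= 2·143 + 7.4 + 22/2.8
= 286 + 7.40 + 7.86
= 301.26 mOsm/kg ≈ 301.3 mOsm/kg
Osmolar gap = measured − calculated = 347 − 301.3 = 45.7 mOsm/kg

45.7 mOsm/kg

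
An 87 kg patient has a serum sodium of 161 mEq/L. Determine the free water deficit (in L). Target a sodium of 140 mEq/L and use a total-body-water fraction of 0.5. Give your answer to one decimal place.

6.5 L

TBW = 0.5 · 87 = 43.5 L
Free water deficit = TBW · (Na/140 − 1)
= 43.5 · (161/140 − 1)
= 43.5 · 0.15
= 6.52 L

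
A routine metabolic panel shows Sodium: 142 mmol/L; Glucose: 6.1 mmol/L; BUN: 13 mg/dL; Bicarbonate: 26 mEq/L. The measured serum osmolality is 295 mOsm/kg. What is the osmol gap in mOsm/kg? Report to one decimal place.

Calculated osmolality = 2·Na + glucose + BUN/2.8
= 2·142 + 6.1 + 13/2.8
= 284 + 6.10 + 4.64
= 294.74 mOsm/kg ≈ 294.7 mOsm/kg
Osmolar gap = measured − calculated = 295 − 294.7 = 0.3 mOsm/kg

0.3 mOsm/kg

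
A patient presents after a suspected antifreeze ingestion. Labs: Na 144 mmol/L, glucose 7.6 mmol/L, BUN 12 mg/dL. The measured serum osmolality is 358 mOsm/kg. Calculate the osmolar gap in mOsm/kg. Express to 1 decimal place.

58.1 mOsm/kg

Calculated osmolality = 2·Na + glucose + BUN/2.8
= 2·144 + 7.6 + 12/2.8
= 288 + 7.60 + 4.29
= 299.89 mOsm/kg ≈ 299.9 mOsm/kg
Osmolar gap = measured − calculated = 358 − 299.9 = 58.1 mOsm/kg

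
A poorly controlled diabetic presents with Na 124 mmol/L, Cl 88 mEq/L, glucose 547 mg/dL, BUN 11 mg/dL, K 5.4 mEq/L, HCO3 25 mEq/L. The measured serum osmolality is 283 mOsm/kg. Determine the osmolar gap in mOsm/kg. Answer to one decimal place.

Calculated osmolality = 2·Na + glucose/18 + BUN/2.8
= 2·124 + 547/18 + 11/2.8
= 248 + 30.39 + 3.93
= 282.32 mOsm/kg ≈ 282.3 mOsm/kg
Osmolar gap = measured − calculated = 283 − 282.3 = 0.7 mOsm/kg

0.7 mOsm/kg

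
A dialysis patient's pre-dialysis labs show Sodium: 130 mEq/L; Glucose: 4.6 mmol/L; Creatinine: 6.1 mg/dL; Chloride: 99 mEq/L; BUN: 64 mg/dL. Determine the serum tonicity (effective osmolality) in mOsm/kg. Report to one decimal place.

264.6 mOsm/kg

Effective osmolality excludes urea (freely permeant across cell membranes):
2·Na + glucose
= 2·130 + 4.6
= 260 + 4.6
= 264.6 mOsm/kg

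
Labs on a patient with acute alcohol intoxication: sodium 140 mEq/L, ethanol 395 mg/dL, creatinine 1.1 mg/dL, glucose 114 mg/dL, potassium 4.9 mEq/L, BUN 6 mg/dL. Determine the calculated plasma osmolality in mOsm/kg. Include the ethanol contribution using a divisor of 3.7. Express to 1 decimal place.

395.2 mOsm/kg

Calculated osmolality = 2·Na + glucose/18 + BUN/2.8 + ethanol/3.7
= 2·140 + 114/18 + 6/2.8 + 395/3.7
= 280 + 6.33 + 2.14 + 106.76
= 395.23 mOsm/kg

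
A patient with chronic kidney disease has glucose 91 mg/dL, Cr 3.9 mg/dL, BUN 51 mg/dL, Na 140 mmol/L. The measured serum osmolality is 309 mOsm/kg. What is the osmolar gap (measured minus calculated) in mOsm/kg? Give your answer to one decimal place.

Calculated osmolality = 2·Na + glucose/18 + BUN/2.8
= 2·140 + 91/18 + 51/2.8
= 280 + 5.06 + 18.21
= 303.27 mOsm/kg ≈ 303.3 mOsm/kg
Osmolar gap = measured − calculated = 309 − 303.3 = 5.7 mOsm/kg

5.7 mOsm/kg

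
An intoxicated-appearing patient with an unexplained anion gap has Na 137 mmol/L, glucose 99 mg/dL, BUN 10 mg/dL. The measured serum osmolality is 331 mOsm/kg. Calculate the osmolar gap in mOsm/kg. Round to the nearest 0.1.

Calculated osmolality = 2·Na + glucose/18 + BUN/2.8
= 2·137 + 99/18 + 10/2.8
= 274 + 5.50 + 3.57
= 283.07 mOsm/kg ≈ 283.1 mOsm/kg
Osmolar gap = measured − calculated = 331 − 283.1 = 47.9 mOsm/kg

47.9 mOsm/kg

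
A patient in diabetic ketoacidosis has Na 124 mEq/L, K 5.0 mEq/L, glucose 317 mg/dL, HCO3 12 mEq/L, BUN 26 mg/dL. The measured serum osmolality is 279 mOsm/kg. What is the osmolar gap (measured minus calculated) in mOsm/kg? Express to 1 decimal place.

Calculated osmolality = 2·Na + glucose/18 + BUN/2.8
= 2·124 + 317/18 + 26/2.8
= 248 + 17.61 + 9.29
= 274.9 mOsm/kg ≈ 274.9 mOsm/kg
Osmolar gap = measured − calculated = 279 − 274.9 = 4.1 mOsm/kg

4.1 mOsm/kg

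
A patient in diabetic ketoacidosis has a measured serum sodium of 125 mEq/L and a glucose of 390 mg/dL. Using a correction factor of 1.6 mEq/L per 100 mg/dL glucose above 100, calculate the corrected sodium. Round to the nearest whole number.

130 mEq/L

Corrected Na = measured Na + 1.6 · (glucose − 100)/100
= 125 + 1.6 · (390 − 100)/100
= 125 + 4.6
= 129.6 mEq/L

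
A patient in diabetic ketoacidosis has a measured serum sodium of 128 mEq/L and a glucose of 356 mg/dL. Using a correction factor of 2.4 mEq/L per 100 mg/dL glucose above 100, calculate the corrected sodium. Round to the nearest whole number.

Corrected Na = measured Na + 2.4 · (glucose − 100)/100
= 128 + 2.4 · (356 − 100)/100
= 128 + 6.1
= 134.1 mEq/L

134 mEq/L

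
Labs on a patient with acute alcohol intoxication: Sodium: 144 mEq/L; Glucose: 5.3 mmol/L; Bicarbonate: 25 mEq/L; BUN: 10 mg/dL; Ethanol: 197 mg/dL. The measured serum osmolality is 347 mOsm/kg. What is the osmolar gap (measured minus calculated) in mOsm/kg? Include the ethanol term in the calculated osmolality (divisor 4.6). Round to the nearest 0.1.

Calculated osmolality = 2·Na + glucose + BUN/2.8 + ethanol/4.6
= 2·144 + 5.3 + 10/2.8 + 197/4.6
= 288 + 5.30 + 3.57 + 42.83
= 339.7 mOsm/kg ≈ 339.7 mOsm/kg
Osmolar gap = measured − calculated = 347 − 339.7 = 7.3 mOsm/kg

7.3 mOsm/kg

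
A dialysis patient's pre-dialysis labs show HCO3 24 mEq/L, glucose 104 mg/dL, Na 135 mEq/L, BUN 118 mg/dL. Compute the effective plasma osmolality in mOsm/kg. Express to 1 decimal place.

Effective osmolality excludes urea (freely permeant across cell membranes):
2·Na + glucose/18
= 2·135 + 104/18
= 270 + 5.78
= 275.78 mOsm/kg

275.8 mOsm/kg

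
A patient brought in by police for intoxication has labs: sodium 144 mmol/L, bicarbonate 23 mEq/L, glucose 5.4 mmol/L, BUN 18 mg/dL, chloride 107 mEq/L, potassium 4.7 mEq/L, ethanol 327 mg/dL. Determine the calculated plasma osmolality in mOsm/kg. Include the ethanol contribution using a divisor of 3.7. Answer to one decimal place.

Calculated osmolality = 2·Na + glucose + BUN/2.8 + ethanol/3.7
= 2·144 + 5.4 + 18/2.8 + 327/3.7
= 288 + 5.40 + 6.43 + 88.38
= 388.21 mOsm/kg

388.2 mOsm/kg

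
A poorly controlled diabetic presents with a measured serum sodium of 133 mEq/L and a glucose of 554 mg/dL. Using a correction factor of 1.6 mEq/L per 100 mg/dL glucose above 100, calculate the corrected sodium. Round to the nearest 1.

140 mEq/L

Corrected Na = measured Na + 1.6 · (glucose − 100)/100
= 133 + 1.6 · (554 − 100)/100
= 133 + 7.3
= 140.3 mEq/L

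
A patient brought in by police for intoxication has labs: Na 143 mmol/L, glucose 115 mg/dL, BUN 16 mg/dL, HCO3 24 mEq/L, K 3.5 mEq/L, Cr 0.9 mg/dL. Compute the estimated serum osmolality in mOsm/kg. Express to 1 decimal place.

298.1 mOsm/kg

Calculated osmolality = 2·Na + glucose/18 + BUN/2.8
= 2·143 + 115/18 + 16/2.8
= 286 + 6.39 + 5.71
= 298.1 mOsm/kg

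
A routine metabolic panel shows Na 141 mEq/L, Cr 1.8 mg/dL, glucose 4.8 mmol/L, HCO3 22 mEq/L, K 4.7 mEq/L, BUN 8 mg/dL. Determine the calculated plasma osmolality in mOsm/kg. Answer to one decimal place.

Calculated osmolality = 2·Na + glucose + BUN/2.8
= 2·141 + 4.8 + 8/2.8
= 282 + 4.80 + 2.86
= 289.66 mOsm/kg

289.7 mOsm/kg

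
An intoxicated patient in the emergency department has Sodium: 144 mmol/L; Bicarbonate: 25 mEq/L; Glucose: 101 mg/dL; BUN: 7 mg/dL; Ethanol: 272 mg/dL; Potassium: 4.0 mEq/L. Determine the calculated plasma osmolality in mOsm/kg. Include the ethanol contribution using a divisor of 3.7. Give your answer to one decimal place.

369.6 mOsm/kg

Calculated osmolality = 2·Na + glucose/18 + BUN/2.8 + ethanol/3.7
= 2·144 + 101/18 + 7/2.8 + 272/3.7
= 288 + 5.61 + 2.50 + 73.51
= 369.62 mOsm/kg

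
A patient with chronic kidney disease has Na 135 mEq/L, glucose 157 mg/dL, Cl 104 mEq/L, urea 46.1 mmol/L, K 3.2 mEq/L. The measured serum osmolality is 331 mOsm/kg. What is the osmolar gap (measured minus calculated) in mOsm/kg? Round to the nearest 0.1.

Calculated osmolality = 2·Na + glucose/18 + urea
= 2·135 + 157/18 + 46.1
= 270 + 8.72 + 46.10
= 324.82 mOsm/kg ≈ 324.8 mOsm/kg
Osmolar gap = measured − calculated = 331 − 324.8 = 6.2 mOsm/kg

6.2 mOsm/kg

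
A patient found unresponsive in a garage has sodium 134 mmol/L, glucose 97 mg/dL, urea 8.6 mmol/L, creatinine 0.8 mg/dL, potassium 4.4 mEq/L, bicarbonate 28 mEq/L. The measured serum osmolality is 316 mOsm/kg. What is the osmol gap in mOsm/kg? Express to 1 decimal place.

Calculated osmolality = 2·Na + glucose/18 + urea
= 2·134 + 97/18 + 8.6
= 268 + 5.39 + 8.60
= 281.99 mOsm/kg ≈ 282.0 mOsm/kg
Osmolar gap = measured − calculated = 316 − 282.0 = 34.0 mOsm/kg

34.0 mOsm/kg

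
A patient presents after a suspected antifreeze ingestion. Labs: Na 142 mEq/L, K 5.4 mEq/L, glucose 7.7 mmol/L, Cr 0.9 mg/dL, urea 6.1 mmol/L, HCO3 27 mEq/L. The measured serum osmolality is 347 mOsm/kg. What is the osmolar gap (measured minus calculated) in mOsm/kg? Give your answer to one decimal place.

49.2 mOsm/kg

Calculated osmolality = 2·Na + glucose + urea
= 2·142 + 7.7 + 6.1
= 284 + 7.70 + 6.10
= 297.8 mOsm/kg ≈ 297.8 mOsm/kg
Osmolar gap = measured − calculated = 347 − 297.8 = 49.2 mOsm/kg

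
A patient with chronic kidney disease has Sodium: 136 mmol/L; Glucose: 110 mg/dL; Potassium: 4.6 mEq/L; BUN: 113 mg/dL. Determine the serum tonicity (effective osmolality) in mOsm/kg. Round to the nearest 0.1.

278.1 mOsm/kg

Effective osmolality excludes urea (freely permeant across cell membranes):
2·Na + glucose/18
= 2·136 + 110/18
= 272 + 6.11
= 278.11 mOsm/kg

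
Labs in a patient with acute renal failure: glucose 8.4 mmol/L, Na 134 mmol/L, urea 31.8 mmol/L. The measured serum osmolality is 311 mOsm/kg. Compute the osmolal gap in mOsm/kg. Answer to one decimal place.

Calculated osmolality = 2·Na + glucose + urea
= 2·134 + 8.4 + 31.8
= 268 + 8.40 + 31.80
= 308.2 mOsm/kg ≈ 308.2 mOsm/kg
Osmolar gap = measured − calculated = 311 − 308.2 = 2.8 mOsm/kg

2.8 mOsm/kg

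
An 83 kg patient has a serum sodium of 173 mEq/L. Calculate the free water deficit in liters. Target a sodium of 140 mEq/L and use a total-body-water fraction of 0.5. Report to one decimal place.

TBW = 0.5 · 83 = 41.5 L
Free water deficit = TBW · (Na/140 − 1)
= 41.5 · (173/140 − 1)
= 41.5 · 0.2357
= 9.78 L

9.8 L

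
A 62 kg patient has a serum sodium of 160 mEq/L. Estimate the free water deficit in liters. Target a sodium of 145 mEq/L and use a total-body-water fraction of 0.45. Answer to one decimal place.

2.9 L

TBW = 0.45 · 62 = 27.9 L
Free water deficit = TBW · (Na/145 − 1)
= 27.9 · (160/145 − 1)
= 27.9 · 0.1034
= 2.88 L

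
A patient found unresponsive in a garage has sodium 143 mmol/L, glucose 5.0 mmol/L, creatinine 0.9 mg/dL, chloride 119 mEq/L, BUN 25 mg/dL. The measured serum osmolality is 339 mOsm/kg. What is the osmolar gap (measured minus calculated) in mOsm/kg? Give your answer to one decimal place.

Calculated osmolality = 2·Na + glucose + BUN/2.8
= 2·143 + 5 + 25/2.8
= 286 + 5 + 8.93
= 299.93 mOsm/kg ≈ 299.9 mOsm/kg
Osmolar gap = measured − calculated = 339 − 299.9 = 39.1 mOsm/kg

39.1 mOsm/kg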